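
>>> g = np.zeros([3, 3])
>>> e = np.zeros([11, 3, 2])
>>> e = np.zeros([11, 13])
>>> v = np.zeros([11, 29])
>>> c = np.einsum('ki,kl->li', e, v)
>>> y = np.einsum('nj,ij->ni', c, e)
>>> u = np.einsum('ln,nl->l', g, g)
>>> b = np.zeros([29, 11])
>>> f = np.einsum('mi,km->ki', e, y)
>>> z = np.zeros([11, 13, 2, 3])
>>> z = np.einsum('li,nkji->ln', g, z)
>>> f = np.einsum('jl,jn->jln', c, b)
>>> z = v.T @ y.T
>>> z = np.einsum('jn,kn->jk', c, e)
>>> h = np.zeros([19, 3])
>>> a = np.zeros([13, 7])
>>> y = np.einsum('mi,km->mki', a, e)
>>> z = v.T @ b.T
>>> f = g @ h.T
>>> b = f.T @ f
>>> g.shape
(3, 3)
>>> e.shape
(11, 13)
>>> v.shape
(11, 29)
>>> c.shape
(29, 13)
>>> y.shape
(13, 11, 7)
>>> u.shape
(3,)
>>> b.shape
(19, 19)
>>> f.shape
(3, 19)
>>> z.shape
(29, 29)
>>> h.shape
(19, 3)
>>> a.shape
(13, 7)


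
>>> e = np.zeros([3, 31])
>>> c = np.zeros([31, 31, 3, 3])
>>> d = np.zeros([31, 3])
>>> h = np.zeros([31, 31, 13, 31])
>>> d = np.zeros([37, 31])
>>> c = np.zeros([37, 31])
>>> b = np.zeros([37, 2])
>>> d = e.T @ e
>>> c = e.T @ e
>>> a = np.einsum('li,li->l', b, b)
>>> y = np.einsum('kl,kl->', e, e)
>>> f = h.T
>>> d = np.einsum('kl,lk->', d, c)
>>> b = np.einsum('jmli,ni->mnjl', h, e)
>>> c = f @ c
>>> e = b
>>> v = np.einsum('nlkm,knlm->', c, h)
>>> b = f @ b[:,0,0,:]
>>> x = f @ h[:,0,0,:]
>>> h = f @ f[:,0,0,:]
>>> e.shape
(31, 3, 31, 13)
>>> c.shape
(31, 13, 31, 31)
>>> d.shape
()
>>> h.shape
(31, 13, 31, 31)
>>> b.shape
(31, 13, 31, 13)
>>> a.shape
(37,)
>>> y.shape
()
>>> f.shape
(31, 13, 31, 31)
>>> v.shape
()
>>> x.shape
(31, 13, 31, 31)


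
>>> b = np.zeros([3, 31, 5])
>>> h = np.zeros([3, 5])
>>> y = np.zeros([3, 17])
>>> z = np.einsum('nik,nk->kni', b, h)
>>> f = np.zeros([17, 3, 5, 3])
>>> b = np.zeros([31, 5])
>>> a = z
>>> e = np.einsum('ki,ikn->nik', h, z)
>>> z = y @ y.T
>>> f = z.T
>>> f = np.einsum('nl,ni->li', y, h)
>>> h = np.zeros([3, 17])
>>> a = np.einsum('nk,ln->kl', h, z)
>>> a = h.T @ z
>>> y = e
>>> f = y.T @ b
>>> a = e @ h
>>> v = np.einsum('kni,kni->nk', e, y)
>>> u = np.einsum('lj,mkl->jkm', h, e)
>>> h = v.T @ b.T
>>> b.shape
(31, 5)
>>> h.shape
(31, 31)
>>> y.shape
(31, 5, 3)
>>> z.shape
(3, 3)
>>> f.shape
(3, 5, 5)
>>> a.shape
(31, 5, 17)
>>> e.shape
(31, 5, 3)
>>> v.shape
(5, 31)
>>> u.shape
(17, 5, 31)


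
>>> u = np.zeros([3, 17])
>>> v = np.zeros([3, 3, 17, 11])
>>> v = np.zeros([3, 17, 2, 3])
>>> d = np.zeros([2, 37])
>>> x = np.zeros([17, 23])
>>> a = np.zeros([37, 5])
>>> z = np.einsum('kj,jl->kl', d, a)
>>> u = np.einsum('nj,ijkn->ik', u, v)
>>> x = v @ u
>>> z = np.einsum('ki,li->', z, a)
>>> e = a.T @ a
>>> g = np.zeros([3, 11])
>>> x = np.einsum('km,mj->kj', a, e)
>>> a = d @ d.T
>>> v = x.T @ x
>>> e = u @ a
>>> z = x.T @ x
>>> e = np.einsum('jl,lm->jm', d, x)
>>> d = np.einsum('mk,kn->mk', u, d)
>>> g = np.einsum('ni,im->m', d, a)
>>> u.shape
(3, 2)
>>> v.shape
(5, 5)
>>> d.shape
(3, 2)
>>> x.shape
(37, 5)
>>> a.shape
(2, 2)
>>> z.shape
(5, 5)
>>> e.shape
(2, 5)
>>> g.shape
(2,)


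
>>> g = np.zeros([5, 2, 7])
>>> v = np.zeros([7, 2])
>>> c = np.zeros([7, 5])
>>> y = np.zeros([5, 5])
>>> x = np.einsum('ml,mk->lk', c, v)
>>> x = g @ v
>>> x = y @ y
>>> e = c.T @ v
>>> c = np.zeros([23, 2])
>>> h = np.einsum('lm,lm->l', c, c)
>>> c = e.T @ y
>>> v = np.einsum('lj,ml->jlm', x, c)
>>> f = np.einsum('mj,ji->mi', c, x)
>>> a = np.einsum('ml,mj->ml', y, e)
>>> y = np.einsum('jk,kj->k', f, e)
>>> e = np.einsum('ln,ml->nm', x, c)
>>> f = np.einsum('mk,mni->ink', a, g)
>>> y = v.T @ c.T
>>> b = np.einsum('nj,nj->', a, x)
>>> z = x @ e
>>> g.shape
(5, 2, 7)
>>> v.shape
(5, 5, 2)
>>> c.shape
(2, 5)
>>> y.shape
(2, 5, 2)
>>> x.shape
(5, 5)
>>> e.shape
(5, 2)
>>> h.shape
(23,)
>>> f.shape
(7, 2, 5)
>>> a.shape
(5, 5)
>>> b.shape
()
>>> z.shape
(5, 2)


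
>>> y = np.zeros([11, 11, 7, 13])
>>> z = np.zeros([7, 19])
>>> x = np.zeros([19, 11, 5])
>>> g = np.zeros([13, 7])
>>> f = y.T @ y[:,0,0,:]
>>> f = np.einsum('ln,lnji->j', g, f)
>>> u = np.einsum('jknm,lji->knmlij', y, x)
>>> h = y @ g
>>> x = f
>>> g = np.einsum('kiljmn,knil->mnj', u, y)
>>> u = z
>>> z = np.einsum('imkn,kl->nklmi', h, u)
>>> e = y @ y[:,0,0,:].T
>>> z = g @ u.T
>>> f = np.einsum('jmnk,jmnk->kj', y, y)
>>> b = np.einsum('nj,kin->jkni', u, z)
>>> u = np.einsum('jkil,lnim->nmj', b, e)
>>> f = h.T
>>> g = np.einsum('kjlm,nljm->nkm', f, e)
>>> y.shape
(11, 11, 7, 13)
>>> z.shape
(5, 11, 7)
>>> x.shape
(11,)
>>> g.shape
(11, 7, 11)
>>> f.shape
(7, 7, 11, 11)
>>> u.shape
(11, 11, 19)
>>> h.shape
(11, 11, 7, 7)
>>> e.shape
(11, 11, 7, 11)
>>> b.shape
(19, 5, 7, 11)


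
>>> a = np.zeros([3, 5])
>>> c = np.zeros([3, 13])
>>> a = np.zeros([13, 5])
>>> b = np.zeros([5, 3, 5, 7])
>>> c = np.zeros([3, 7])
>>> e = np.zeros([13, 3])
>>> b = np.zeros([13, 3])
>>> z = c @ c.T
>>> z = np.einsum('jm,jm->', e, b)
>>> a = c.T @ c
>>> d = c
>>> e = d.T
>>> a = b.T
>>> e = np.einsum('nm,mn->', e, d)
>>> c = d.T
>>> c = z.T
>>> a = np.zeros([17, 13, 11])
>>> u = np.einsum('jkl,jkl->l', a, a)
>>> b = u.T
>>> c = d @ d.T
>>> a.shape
(17, 13, 11)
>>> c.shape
(3, 3)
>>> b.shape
(11,)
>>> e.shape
()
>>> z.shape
()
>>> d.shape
(3, 7)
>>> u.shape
(11,)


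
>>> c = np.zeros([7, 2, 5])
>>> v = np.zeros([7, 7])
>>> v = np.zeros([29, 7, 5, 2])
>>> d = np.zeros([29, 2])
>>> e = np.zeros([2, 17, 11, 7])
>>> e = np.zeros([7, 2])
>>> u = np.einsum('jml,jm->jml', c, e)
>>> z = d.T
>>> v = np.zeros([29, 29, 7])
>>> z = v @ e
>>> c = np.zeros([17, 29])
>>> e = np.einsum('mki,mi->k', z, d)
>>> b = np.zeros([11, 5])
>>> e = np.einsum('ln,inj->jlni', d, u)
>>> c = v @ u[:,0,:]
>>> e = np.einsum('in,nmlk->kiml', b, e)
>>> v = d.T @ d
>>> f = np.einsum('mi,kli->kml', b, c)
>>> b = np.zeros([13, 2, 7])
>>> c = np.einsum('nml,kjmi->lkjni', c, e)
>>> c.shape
(5, 7, 11, 29, 2)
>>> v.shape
(2, 2)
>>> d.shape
(29, 2)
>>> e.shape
(7, 11, 29, 2)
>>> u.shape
(7, 2, 5)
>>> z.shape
(29, 29, 2)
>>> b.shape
(13, 2, 7)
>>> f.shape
(29, 11, 29)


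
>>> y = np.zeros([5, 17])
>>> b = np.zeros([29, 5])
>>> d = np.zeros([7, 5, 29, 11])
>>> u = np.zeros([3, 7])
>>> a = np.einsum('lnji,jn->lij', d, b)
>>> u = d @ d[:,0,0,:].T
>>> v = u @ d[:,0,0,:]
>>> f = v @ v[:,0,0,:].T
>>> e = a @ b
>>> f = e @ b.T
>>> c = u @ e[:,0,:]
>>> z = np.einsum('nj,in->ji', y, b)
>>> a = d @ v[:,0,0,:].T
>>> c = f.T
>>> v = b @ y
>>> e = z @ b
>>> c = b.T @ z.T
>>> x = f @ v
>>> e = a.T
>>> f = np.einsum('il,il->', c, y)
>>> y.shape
(5, 17)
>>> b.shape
(29, 5)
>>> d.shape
(7, 5, 29, 11)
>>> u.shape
(7, 5, 29, 7)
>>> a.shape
(7, 5, 29, 7)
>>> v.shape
(29, 17)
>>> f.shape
()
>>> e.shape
(7, 29, 5, 7)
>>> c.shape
(5, 17)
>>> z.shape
(17, 29)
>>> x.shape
(7, 11, 17)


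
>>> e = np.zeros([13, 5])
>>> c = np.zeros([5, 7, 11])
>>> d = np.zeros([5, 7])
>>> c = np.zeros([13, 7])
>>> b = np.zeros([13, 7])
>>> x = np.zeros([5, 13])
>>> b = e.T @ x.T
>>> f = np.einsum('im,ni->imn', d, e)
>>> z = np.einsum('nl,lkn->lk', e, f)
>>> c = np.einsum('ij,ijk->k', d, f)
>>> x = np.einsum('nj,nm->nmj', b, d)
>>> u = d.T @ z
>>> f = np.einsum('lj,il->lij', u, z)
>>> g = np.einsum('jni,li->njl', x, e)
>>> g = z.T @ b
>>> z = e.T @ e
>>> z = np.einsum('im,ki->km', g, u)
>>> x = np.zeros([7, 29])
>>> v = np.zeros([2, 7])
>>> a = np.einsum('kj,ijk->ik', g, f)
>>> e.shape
(13, 5)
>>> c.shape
(13,)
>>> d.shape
(5, 7)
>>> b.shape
(5, 5)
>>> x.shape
(7, 29)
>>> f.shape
(7, 5, 7)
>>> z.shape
(7, 5)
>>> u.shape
(7, 7)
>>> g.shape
(7, 5)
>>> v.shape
(2, 7)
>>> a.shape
(7, 7)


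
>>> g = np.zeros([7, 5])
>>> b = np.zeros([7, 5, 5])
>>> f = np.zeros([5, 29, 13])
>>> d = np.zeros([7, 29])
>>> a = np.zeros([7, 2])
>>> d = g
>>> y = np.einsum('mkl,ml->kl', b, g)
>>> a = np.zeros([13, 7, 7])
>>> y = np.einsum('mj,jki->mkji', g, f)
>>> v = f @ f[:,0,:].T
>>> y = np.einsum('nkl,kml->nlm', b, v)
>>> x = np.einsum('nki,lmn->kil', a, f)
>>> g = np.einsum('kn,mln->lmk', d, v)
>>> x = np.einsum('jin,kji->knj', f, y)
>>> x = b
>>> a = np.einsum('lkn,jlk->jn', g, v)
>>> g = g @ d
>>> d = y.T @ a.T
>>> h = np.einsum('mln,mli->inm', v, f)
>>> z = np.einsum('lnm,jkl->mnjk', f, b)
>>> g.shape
(29, 5, 5)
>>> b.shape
(7, 5, 5)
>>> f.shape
(5, 29, 13)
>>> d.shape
(29, 5, 5)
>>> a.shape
(5, 7)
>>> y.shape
(7, 5, 29)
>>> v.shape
(5, 29, 5)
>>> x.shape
(7, 5, 5)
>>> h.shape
(13, 5, 5)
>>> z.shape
(13, 29, 7, 5)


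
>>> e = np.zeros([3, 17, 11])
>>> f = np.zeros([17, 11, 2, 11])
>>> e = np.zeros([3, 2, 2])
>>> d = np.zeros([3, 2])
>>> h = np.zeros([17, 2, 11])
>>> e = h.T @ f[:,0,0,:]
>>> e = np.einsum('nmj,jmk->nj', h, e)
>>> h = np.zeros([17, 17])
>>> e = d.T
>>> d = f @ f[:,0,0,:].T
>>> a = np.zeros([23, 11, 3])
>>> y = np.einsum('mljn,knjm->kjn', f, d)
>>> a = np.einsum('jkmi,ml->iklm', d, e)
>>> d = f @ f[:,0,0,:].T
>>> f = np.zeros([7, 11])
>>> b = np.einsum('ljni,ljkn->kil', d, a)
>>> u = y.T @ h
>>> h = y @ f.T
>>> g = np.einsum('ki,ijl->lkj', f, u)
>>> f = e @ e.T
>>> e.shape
(2, 3)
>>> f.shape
(2, 2)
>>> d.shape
(17, 11, 2, 17)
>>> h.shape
(17, 2, 7)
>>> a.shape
(17, 11, 3, 2)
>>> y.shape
(17, 2, 11)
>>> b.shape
(3, 17, 17)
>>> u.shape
(11, 2, 17)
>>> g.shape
(17, 7, 2)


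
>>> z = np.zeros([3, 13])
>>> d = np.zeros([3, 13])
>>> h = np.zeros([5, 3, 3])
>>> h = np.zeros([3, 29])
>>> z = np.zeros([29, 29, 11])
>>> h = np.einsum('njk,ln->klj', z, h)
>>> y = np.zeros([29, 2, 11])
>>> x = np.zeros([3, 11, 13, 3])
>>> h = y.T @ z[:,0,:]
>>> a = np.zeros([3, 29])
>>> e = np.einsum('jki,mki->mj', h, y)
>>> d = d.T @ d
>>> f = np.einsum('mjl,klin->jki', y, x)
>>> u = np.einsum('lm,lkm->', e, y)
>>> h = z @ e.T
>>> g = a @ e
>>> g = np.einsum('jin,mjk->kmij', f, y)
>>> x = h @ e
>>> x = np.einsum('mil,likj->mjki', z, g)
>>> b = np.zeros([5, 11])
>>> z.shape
(29, 29, 11)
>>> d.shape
(13, 13)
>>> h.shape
(29, 29, 29)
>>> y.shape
(29, 2, 11)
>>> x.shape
(29, 2, 3, 29)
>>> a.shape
(3, 29)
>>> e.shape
(29, 11)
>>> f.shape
(2, 3, 13)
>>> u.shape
()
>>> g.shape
(11, 29, 3, 2)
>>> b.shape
(5, 11)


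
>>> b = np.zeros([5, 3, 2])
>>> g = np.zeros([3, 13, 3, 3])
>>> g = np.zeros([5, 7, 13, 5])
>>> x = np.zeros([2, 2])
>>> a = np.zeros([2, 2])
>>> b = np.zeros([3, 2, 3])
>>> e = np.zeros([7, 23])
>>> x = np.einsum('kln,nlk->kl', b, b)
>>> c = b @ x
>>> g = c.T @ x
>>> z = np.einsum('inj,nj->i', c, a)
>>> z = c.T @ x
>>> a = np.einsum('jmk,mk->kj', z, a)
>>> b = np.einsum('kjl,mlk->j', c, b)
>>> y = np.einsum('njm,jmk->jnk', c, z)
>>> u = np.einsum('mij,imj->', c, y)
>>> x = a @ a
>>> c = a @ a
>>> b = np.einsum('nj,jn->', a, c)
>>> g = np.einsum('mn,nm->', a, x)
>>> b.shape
()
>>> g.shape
()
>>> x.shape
(2, 2)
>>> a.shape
(2, 2)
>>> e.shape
(7, 23)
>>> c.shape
(2, 2)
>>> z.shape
(2, 2, 2)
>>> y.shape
(2, 3, 2)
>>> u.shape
()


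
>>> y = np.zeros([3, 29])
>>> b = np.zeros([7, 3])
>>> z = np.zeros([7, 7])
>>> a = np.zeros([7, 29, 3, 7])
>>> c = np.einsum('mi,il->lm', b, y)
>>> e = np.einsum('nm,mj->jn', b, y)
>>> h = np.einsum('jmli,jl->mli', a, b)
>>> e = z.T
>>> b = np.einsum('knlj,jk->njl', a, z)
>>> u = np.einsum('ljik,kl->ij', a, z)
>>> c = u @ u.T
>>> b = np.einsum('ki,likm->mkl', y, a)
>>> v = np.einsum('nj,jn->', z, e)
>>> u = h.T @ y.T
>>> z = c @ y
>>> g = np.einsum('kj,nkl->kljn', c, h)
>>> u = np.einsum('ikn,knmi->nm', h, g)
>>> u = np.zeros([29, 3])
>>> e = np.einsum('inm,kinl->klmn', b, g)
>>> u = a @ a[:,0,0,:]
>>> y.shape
(3, 29)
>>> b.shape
(7, 3, 7)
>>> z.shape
(3, 29)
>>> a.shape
(7, 29, 3, 7)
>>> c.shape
(3, 3)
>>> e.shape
(3, 29, 7, 3)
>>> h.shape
(29, 3, 7)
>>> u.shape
(7, 29, 3, 7)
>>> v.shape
()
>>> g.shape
(3, 7, 3, 29)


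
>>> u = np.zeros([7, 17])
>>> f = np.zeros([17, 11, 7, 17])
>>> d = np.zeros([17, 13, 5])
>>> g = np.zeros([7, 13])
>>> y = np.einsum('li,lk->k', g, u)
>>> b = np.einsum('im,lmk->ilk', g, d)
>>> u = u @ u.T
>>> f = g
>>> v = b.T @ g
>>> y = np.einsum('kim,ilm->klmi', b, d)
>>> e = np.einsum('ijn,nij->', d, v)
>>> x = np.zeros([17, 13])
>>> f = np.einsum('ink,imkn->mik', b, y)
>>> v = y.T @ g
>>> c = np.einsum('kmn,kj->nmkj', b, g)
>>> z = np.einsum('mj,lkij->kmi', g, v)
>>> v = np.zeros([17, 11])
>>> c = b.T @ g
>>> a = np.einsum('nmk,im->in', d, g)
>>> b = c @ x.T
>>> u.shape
(7, 7)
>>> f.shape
(13, 7, 5)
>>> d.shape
(17, 13, 5)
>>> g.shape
(7, 13)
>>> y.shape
(7, 13, 5, 17)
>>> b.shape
(5, 17, 17)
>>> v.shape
(17, 11)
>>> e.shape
()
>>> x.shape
(17, 13)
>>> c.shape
(5, 17, 13)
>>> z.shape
(5, 7, 13)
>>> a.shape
(7, 17)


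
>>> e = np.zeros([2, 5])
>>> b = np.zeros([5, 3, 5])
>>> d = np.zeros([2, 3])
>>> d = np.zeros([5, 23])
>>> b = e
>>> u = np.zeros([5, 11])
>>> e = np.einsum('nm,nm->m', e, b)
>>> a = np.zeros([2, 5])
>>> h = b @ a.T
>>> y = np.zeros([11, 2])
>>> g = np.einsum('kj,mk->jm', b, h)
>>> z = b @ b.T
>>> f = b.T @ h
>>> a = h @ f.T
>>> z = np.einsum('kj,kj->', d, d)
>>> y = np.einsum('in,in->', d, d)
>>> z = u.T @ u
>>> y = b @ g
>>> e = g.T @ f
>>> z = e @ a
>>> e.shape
(2, 2)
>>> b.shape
(2, 5)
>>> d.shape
(5, 23)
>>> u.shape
(5, 11)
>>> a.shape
(2, 5)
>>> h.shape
(2, 2)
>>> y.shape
(2, 2)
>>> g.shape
(5, 2)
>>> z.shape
(2, 5)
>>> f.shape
(5, 2)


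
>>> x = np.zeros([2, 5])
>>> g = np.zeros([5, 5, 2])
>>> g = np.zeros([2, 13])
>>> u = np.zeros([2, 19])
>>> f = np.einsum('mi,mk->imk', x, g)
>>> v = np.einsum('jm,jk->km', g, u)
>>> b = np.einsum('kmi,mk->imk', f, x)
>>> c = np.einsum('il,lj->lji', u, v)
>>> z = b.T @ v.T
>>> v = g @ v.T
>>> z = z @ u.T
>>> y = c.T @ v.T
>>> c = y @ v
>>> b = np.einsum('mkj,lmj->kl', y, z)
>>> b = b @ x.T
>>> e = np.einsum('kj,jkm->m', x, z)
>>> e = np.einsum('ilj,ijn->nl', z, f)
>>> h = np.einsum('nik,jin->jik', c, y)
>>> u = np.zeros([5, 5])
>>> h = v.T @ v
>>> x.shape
(2, 5)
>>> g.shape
(2, 13)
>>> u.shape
(5, 5)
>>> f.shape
(5, 2, 13)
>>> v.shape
(2, 19)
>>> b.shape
(13, 2)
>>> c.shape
(2, 13, 19)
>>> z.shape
(5, 2, 2)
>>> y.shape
(2, 13, 2)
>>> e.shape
(13, 2)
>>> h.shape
(19, 19)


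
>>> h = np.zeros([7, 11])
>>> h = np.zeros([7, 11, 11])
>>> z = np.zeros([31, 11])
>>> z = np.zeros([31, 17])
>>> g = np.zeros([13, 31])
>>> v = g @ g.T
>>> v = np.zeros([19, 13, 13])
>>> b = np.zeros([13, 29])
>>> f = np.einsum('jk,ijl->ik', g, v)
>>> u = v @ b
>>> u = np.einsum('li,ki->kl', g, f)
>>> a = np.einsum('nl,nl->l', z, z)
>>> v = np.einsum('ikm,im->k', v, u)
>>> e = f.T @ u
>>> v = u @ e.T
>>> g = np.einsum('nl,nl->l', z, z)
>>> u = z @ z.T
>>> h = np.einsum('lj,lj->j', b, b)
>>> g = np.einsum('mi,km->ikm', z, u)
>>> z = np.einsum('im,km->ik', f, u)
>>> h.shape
(29,)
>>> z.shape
(19, 31)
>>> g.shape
(17, 31, 31)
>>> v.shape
(19, 31)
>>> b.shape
(13, 29)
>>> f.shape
(19, 31)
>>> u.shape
(31, 31)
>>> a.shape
(17,)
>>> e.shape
(31, 13)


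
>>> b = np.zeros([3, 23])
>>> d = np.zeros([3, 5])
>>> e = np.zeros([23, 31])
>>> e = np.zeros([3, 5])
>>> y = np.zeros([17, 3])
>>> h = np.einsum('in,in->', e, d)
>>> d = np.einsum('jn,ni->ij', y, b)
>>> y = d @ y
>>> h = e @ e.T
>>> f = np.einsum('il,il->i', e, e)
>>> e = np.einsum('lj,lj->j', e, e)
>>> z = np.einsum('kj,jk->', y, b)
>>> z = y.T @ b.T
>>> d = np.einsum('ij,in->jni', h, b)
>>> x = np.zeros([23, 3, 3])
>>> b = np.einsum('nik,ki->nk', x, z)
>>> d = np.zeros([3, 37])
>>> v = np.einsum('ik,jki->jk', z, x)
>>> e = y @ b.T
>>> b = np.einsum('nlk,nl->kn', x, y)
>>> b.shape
(3, 23)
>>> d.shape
(3, 37)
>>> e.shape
(23, 23)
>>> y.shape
(23, 3)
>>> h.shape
(3, 3)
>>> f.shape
(3,)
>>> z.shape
(3, 3)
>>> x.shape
(23, 3, 3)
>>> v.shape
(23, 3)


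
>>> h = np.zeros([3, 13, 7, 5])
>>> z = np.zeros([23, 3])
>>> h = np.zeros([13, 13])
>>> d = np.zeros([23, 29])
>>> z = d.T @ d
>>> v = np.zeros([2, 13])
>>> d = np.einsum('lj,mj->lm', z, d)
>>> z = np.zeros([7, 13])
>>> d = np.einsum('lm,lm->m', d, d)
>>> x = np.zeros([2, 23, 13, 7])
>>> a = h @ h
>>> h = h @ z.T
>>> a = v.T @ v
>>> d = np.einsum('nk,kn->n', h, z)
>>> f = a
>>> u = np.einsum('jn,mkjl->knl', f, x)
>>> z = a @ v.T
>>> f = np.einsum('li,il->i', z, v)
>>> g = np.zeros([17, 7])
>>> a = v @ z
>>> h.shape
(13, 7)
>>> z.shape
(13, 2)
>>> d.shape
(13,)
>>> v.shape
(2, 13)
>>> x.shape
(2, 23, 13, 7)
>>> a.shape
(2, 2)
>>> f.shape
(2,)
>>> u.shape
(23, 13, 7)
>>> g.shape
(17, 7)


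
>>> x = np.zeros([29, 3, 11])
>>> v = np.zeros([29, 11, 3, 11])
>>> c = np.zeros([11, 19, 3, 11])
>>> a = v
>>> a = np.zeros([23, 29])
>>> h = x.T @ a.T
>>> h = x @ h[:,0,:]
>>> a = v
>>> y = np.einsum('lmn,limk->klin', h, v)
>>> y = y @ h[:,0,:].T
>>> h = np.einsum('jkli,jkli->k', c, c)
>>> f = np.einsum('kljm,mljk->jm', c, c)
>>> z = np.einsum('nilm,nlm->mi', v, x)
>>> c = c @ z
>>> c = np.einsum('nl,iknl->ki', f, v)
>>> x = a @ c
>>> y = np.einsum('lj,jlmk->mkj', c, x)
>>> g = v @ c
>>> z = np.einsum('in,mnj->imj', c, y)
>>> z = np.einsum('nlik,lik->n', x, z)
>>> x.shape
(29, 11, 3, 29)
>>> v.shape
(29, 11, 3, 11)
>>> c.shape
(11, 29)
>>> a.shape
(29, 11, 3, 11)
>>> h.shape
(19,)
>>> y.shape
(3, 29, 29)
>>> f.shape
(3, 11)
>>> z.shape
(29,)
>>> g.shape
(29, 11, 3, 29)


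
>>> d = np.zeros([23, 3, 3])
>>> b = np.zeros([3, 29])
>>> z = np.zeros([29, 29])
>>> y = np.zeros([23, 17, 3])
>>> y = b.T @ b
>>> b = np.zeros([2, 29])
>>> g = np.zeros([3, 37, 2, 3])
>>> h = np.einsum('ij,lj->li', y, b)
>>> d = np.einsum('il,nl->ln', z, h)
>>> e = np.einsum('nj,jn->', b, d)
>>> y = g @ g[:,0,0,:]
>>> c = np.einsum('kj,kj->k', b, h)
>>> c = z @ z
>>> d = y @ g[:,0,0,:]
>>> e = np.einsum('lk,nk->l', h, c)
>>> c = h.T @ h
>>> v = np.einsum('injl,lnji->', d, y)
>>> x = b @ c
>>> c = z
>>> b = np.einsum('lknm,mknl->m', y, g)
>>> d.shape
(3, 37, 2, 3)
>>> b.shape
(3,)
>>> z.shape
(29, 29)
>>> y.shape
(3, 37, 2, 3)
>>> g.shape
(3, 37, 2, 3)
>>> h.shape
(2, 29)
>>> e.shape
(2,)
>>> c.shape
(29, 29)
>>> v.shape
()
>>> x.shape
(2, 29)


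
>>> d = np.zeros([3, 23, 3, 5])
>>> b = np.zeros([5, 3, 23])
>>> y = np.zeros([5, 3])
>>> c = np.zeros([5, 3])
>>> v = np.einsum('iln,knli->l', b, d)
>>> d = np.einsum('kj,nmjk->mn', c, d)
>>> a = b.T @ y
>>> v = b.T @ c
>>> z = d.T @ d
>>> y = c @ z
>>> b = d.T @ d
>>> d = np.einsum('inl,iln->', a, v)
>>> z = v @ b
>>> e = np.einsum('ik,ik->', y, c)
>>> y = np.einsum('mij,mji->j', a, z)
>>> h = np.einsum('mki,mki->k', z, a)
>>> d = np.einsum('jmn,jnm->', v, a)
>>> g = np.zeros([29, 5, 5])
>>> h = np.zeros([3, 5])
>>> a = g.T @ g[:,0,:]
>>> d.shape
()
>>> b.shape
(3, 3)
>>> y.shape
(3,)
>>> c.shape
(5, 3)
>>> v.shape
(23, 3, 3)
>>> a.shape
(5, 5, 5)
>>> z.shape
(23, 3, 3)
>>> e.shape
()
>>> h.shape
(3, 5)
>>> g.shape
(29, 5, 5)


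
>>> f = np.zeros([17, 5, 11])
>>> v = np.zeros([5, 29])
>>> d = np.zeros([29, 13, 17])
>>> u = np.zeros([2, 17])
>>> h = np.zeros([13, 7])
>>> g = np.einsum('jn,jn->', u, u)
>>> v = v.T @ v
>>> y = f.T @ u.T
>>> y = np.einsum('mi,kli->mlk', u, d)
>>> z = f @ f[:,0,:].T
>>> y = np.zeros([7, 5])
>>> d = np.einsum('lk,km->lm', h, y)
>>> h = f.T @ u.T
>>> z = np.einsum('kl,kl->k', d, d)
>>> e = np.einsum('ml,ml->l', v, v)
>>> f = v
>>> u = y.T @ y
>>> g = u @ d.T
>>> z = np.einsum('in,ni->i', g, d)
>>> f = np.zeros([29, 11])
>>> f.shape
(29, 11)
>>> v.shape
(29, 29)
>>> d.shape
(13, 5)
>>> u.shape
(5, 5)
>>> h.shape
(11, 5, 2)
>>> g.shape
(5, 13)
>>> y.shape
(7, 5)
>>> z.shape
(5,)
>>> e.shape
(29,)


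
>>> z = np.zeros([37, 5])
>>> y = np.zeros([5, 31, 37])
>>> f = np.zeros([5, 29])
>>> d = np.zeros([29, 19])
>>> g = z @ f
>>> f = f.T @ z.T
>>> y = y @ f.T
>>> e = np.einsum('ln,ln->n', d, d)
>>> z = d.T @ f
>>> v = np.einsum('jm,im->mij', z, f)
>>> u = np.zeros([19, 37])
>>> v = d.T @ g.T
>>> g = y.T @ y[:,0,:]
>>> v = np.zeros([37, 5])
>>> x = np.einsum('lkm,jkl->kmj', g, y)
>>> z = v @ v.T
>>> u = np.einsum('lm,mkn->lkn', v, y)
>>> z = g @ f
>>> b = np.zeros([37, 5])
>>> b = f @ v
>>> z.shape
(29, 31, 37)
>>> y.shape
(5, 31, 29)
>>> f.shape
(29, 37)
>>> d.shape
(29, 19)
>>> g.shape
(29, 31, 29)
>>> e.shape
(19,)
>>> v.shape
(37, 5)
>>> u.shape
(37, 31, 29)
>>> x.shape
(31, 29, 5)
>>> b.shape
(29, 5)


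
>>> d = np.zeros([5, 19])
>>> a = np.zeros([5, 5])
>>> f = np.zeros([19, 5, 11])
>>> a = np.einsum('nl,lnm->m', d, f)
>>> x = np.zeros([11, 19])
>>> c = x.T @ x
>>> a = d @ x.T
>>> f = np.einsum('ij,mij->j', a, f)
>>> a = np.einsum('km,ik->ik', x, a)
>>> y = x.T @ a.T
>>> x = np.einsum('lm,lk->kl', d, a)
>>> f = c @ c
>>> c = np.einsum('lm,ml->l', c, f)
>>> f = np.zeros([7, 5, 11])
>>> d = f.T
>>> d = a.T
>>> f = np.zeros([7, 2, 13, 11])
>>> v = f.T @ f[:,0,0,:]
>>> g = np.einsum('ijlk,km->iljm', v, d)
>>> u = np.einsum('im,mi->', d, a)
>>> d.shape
(11, 5)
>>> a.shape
(5, 11)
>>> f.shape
(7, 2, 13, 11)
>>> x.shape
(11, 5)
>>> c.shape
(19,)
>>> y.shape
(19, 5)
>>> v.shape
(11, 13, 2, 11)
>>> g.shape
(11, 2, 13, 5)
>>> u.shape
()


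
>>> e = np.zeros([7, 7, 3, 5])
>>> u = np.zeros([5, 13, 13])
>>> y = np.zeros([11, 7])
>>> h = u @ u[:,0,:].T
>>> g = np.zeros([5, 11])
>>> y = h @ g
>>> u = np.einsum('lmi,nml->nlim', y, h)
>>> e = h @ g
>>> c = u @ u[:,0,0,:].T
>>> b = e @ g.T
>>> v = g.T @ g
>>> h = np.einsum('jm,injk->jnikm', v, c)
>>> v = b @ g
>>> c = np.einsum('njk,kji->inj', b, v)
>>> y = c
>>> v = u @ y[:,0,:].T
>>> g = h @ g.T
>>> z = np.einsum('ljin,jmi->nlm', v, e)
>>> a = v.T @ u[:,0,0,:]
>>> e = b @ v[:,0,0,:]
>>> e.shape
(5, 13, 11)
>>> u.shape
(5, 5, 11, 13)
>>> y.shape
(11, 5, 13)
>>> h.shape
(11, 5, 5, 5, 11)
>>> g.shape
(11, 5, 5, 5, 5)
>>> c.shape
(11, 5, 13)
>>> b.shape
(5, 13, 5)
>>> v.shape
(5, 5, 11, 11)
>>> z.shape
(11, 5, 13)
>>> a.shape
(11, 11, 5, 13)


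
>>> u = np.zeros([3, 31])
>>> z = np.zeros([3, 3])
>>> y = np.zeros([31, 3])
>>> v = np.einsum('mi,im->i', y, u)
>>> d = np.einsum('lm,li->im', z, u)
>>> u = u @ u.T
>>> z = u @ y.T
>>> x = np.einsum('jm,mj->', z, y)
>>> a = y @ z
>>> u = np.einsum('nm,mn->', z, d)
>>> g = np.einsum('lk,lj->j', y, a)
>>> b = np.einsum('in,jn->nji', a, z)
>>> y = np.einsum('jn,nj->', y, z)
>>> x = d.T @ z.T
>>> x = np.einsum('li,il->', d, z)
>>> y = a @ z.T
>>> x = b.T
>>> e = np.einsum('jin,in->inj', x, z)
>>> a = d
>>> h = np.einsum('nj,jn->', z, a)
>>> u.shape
()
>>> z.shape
(3, 31)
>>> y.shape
(31, 3)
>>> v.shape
(3,)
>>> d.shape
(31, 3)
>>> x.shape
(31, 3, 31)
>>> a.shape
(31, 3)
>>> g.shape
(31,)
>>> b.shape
(31, 3, 31)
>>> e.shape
(3, 31, 31)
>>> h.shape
()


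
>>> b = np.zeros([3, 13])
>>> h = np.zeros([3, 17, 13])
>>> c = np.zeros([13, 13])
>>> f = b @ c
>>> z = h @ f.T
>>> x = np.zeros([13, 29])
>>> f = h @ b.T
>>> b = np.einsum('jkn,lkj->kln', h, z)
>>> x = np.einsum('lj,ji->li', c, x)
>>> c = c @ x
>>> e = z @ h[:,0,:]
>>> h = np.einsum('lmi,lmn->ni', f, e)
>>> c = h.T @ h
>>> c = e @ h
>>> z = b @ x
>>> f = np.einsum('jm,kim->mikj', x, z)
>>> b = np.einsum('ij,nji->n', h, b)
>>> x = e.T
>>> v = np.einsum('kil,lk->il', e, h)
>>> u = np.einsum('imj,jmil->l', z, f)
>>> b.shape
(17,)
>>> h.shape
(13, 3)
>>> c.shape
(3, 17, 3)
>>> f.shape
(29, 3, 17, 13)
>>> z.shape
(17, 3, 29)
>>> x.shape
(13, 17, 3)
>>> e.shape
(3, 17, 13)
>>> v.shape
(17, 13)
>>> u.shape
(13,)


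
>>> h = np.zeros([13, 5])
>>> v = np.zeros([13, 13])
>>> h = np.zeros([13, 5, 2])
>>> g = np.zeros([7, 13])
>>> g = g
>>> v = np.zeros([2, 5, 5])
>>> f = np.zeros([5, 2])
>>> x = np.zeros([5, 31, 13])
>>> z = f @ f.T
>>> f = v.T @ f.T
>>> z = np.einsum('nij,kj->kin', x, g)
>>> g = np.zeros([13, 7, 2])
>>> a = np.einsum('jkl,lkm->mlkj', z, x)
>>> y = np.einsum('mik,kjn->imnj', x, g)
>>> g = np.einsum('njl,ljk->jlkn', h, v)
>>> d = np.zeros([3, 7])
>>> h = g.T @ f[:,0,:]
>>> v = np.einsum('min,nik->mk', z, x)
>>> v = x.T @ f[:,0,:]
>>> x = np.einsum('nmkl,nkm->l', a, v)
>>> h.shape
(13, 5, 2, 5)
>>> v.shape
(13, 31, 5)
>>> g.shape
(5, 2, 5, 13)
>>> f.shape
(5, 5, 5)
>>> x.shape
(7,)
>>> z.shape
(7, 31, 5)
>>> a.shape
(13, 5, 31, 7)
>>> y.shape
(31, 5, 2, 7)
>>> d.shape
(3, 7)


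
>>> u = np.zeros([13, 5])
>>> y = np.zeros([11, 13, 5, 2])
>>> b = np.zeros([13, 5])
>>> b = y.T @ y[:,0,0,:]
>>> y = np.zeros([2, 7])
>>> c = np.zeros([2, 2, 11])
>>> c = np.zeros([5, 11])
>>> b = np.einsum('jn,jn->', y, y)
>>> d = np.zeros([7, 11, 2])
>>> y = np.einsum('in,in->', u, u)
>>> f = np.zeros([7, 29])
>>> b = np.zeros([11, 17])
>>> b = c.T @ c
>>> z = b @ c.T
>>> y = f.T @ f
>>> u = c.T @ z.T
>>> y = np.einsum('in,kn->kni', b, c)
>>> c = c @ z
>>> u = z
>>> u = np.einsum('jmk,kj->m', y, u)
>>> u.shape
(11,)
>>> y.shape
(5, 11, 11)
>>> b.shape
(11, 11)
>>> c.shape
(5, 5)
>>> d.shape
(7, 11, 2)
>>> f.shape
(7, 29)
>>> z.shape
(11, 5)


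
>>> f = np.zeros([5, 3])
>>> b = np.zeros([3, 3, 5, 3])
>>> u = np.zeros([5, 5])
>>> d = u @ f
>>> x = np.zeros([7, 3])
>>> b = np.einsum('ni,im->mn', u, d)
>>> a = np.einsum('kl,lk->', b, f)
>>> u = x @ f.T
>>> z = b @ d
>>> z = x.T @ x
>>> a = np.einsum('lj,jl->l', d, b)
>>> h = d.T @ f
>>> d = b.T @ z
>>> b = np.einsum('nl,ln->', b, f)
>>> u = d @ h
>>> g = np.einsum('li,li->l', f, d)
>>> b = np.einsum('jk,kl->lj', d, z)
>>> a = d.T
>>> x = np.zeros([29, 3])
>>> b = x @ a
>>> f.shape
(5, 3)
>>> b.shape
(29, 5)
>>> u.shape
(5, 3)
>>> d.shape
(5, 3)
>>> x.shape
(29, 3)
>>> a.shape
(3, 5)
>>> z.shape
(3, 3)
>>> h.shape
(3, 3)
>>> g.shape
(5,)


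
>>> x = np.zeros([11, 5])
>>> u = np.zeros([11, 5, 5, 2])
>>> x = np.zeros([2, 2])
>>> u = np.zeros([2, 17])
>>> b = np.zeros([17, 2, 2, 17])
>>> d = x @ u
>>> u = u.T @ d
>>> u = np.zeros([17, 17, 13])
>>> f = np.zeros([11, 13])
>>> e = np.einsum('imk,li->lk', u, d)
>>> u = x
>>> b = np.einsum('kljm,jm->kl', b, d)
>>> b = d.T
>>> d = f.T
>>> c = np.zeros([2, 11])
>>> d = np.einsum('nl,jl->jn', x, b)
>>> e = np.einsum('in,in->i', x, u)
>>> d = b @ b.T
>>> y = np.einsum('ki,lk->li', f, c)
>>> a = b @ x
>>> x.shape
(2, 2)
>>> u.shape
(2, 2)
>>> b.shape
(17, 2)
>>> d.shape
(17, 17)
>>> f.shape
(11, 13)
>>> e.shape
(2,)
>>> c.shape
(2, 11)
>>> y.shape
(2, 13)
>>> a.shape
(17, 2)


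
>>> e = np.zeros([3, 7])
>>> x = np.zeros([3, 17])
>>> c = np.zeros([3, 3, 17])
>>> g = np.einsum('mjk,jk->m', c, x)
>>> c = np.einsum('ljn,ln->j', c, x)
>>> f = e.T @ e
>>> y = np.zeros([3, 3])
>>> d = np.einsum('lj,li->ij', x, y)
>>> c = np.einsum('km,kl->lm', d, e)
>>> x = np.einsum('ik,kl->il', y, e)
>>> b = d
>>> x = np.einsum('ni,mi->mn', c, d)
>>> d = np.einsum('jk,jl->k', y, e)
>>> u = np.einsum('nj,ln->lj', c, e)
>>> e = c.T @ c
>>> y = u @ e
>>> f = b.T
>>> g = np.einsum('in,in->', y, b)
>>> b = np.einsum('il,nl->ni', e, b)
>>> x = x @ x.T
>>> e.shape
(17, 17)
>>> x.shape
(3, 3)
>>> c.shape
(7, 17)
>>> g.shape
()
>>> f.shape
(17, 3)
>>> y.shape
(3, 17)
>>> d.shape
(3,)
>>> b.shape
(3, 17)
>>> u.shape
(3, 17)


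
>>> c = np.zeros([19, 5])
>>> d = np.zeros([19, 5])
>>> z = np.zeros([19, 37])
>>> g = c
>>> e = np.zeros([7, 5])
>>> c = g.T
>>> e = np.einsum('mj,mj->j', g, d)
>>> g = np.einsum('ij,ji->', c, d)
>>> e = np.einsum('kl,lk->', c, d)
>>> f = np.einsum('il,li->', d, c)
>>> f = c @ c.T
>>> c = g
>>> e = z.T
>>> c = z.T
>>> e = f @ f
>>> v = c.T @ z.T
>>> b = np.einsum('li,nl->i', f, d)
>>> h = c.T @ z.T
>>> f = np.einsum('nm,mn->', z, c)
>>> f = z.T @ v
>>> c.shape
(37, 19)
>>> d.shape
(19, 5)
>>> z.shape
(19, 37)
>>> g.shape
()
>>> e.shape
(5, 5)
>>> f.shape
(37, 19)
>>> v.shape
(19, 19)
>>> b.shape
(5,)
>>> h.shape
(19, 19)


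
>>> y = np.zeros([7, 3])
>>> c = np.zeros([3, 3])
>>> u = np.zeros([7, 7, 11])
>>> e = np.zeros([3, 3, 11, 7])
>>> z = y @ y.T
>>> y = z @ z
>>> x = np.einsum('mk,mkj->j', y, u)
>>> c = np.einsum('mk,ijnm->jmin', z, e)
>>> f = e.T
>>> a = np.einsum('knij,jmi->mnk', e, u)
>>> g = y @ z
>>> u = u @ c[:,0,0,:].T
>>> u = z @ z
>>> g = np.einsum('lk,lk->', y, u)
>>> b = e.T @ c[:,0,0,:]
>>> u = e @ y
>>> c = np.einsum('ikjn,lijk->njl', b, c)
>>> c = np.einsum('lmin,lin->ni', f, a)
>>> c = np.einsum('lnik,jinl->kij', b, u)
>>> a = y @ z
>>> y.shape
(7, 7)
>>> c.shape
(11, 3, 3)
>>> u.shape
(3, 3, 11, 7)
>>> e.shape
(3, 3, 11, 7)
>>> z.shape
(7, 7)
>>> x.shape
(11,)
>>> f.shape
(7, 11, 3, 3)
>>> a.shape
(7, 7)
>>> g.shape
()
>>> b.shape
(7, 11, 3, 11)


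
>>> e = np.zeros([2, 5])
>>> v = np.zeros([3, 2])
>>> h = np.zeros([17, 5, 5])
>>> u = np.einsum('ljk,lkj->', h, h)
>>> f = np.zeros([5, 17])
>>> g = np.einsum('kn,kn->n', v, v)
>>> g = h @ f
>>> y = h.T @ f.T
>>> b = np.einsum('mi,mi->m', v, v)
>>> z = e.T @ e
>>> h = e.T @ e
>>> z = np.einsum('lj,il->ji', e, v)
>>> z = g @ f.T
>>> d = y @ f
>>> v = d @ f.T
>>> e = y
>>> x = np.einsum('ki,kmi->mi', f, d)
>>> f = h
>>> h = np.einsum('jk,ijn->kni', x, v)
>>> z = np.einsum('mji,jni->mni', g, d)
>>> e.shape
(5, 5, 5)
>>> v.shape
(5, 5, 5)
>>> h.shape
(17, 5, 5)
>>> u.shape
()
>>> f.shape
(5, 5)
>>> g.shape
(17, 5, 17)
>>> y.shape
(5, 5, 5)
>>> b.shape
(3,)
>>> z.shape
(17, 5, 17)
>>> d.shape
(5, 5, 17)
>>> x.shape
(5, 17)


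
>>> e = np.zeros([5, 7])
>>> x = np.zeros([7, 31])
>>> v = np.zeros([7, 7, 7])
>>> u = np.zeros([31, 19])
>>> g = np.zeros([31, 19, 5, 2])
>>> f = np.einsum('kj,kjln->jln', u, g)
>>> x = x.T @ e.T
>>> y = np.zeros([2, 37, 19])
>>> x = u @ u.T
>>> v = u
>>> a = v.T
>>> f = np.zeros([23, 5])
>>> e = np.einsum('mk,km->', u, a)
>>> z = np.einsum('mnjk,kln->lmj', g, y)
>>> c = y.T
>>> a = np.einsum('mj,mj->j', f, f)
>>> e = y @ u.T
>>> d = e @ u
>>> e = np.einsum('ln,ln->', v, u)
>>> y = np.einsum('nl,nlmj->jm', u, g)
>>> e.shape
()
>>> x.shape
(31, 31)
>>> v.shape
(31, 19)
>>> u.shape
(31, 19)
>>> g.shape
(31, 19, 5, 2)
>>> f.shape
(23, 5)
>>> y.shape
(2, 5)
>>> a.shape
(5,)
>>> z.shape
(37, 31, 5)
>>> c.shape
(19, 37, 2)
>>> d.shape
(2, 37, 19)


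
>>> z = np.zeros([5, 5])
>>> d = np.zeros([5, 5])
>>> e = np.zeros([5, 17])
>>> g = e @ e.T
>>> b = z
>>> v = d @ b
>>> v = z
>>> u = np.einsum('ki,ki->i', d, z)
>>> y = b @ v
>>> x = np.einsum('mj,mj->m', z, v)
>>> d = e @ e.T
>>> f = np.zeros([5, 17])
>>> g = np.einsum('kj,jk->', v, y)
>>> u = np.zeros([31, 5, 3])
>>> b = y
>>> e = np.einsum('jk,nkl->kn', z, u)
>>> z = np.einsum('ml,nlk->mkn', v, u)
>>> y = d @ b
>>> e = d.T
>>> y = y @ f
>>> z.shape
(5, 3, 31)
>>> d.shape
(5, 5)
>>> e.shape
(5, 5)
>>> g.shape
()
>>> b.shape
(5, 5)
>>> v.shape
(5, 5)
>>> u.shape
(31, 5, 3)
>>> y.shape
(5, 17)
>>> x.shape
(5,)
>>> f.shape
(5, 17)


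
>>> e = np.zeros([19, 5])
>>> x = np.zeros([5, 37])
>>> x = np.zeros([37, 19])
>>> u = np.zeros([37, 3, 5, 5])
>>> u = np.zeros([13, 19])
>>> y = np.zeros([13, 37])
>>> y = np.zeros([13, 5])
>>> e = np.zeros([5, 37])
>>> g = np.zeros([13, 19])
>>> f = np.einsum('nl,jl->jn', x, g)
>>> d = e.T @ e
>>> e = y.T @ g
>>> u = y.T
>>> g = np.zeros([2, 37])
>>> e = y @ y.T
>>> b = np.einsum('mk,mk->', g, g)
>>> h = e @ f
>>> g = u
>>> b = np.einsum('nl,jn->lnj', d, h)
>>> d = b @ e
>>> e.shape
(13, 13)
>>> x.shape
(37, 19)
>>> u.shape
(5, 13)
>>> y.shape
(13, 5)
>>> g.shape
(5, 13)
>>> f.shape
(13, 37)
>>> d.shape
(37, 37, 13)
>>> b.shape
(37, 37, 13)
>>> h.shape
(13, 37)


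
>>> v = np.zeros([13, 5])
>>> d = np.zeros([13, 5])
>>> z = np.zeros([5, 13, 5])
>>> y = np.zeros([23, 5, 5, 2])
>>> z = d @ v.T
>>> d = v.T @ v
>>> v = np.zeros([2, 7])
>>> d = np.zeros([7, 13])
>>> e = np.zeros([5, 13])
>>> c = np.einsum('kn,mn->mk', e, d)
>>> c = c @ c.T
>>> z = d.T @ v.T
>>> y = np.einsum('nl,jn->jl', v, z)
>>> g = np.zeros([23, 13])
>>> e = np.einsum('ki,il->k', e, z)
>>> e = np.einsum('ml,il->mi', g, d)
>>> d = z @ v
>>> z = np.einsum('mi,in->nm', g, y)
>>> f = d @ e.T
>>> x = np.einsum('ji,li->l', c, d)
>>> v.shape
(2, 7)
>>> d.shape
(13, 7)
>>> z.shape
(7, 23)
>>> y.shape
(13, 7)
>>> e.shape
(23, 7)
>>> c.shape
(7, 7)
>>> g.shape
(23, 13)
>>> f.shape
(13, 23)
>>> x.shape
(13,)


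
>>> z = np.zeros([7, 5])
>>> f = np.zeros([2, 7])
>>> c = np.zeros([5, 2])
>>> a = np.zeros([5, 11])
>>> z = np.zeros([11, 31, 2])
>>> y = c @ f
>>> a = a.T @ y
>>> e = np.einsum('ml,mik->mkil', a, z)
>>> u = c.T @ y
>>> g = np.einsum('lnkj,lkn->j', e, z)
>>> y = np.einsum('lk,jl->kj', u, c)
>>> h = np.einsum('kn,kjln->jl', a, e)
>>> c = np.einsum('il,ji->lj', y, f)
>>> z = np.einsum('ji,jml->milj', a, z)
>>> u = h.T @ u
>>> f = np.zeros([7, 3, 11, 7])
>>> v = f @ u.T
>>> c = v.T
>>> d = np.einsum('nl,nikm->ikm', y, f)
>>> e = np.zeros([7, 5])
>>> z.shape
(31, 7, 2, 11)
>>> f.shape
(7, 3, 11, 7)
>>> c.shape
(31, 11, 3, 7)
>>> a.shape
(11, 7)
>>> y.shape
(7, 5)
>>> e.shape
(7, 5)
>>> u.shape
(31, 7)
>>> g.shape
(7,)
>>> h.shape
(2, 31)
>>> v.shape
(7, 3, 11, 31)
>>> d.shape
(3, 11, 7)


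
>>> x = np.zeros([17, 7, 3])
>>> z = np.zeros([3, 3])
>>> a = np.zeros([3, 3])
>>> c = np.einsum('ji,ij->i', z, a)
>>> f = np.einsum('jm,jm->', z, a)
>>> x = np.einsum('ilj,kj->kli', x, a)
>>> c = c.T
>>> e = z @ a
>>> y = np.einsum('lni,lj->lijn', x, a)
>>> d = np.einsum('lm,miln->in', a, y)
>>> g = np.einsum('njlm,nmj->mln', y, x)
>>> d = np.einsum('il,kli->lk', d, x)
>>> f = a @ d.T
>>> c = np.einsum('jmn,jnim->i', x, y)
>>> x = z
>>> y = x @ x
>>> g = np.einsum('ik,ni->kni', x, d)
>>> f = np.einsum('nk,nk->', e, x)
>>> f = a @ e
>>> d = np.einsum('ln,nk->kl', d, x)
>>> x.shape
(3, 3)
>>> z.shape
(3, 3)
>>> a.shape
(3, 3)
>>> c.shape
(3,)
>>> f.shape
(3, 3)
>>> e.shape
(3, 3)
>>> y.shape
(3, 3)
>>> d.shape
(3, 7)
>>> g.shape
(3, 7, 3)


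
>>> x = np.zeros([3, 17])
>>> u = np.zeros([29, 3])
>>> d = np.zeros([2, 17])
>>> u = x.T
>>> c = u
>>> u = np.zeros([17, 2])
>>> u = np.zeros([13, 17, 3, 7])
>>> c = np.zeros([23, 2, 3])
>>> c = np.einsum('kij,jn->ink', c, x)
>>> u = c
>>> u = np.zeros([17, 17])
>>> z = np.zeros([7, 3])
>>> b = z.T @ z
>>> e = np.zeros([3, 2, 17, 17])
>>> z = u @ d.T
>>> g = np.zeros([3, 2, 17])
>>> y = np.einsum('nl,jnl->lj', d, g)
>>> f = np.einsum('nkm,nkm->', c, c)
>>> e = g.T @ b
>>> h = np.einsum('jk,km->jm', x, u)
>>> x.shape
(3, 17)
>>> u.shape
(17, 17)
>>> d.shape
(2, 17)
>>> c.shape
(2, 17, 23)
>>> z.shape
(17, 2)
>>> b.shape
(3, 3)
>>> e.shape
(17, 2, 3)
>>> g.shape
(3, 2, 17)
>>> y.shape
(17, 3)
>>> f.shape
()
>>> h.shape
(3, 17)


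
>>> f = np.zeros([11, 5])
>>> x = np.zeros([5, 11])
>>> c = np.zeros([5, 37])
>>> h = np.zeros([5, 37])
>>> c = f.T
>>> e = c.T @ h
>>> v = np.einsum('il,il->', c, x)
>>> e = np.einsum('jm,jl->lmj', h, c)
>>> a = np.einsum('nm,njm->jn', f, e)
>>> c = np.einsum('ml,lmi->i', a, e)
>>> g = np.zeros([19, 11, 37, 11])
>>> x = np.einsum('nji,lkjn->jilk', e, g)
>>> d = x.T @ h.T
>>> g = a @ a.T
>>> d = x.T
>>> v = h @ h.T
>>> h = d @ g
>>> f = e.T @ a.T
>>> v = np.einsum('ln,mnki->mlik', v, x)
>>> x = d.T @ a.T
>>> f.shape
(5, 37, 37)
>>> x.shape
(37, 5, 19, 37)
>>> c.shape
(5,)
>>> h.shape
(11, 19, 5, 37)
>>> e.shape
(11, 37, 5)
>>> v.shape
(37, 5, 11, 19)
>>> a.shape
(37, 11)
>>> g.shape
(37, 37)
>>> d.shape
(11, 19, 5, 37)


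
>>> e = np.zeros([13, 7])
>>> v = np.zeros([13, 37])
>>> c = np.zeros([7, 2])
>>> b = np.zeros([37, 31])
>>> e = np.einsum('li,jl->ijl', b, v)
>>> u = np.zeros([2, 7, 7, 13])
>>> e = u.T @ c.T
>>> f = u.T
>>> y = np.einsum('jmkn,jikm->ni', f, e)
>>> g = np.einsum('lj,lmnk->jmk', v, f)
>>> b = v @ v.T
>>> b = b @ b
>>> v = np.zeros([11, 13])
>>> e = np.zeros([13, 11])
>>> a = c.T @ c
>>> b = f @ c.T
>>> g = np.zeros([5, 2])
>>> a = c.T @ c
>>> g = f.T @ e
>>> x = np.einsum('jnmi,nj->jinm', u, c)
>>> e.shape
(13, 11)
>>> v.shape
(11, 13)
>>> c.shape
(7, 2)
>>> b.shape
(13, 7, 7, 7)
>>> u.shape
(2, 7, 7, 13)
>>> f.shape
(13, 7, 7, 2)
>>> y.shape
(2, 7)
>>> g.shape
(2, 7, 7, 11)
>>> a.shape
(2, 2)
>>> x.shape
(2, 13, 7, 7)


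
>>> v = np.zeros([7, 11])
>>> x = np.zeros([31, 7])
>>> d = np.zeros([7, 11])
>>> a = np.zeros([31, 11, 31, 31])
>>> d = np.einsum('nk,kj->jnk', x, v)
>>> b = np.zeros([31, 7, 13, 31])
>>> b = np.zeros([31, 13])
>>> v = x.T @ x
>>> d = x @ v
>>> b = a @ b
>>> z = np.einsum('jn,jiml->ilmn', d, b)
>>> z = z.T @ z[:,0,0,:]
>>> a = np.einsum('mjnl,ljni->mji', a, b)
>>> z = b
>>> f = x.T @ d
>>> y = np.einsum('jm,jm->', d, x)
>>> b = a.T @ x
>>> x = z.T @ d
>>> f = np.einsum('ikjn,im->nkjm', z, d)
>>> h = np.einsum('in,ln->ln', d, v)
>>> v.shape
(7, 7)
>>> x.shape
(13, 31, 11, 7)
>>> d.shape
(31, 7)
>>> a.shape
(31, 11, 13)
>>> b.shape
(13, 11, 7)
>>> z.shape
(31, 11, 31, 13)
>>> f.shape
(13, 11, 31, 7)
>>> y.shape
()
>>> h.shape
(7, 7)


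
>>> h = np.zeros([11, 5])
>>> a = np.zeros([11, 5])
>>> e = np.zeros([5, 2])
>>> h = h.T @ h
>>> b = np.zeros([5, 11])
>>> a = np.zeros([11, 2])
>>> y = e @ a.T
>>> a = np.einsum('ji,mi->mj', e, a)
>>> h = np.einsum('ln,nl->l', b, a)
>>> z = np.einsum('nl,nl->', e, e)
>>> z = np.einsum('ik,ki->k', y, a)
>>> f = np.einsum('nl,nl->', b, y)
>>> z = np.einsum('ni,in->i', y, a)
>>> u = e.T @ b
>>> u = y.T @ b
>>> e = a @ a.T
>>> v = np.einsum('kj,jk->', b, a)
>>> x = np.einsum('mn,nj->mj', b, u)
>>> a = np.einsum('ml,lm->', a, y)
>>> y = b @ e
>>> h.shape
(5,)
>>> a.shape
()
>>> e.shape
(11, 11)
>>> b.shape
(5, 11)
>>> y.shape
(5, 11)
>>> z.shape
(11,)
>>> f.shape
()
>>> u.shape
(11, 11)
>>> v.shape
()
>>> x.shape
(5, 11)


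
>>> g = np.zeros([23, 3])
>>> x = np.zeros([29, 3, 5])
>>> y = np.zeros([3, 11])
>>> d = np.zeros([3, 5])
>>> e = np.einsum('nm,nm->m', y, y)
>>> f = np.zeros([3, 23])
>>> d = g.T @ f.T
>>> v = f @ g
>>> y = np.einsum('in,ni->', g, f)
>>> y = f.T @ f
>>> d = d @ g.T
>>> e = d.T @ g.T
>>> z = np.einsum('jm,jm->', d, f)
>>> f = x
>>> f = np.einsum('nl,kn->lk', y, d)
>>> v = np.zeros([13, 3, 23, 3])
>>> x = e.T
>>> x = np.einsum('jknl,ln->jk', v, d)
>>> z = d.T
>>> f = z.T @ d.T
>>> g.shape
(23, 3)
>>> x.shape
(13, 3)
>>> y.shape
(23, 23)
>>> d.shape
(3, 23)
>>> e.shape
(23, 23)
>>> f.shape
(3, 3)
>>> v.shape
(13, 3, 23, 3)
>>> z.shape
(23, 3)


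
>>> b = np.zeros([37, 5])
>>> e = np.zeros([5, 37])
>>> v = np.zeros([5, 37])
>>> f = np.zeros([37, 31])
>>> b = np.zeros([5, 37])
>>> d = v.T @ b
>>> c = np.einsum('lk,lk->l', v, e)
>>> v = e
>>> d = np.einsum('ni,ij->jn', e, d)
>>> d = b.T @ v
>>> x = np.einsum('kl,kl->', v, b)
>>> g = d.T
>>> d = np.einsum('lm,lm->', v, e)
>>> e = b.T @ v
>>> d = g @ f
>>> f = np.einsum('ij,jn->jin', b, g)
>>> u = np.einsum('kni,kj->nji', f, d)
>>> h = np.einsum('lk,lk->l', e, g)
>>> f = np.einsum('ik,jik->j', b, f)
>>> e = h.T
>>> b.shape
(5, 37)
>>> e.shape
(37,)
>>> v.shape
(5, 37)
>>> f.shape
(37,)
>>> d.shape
(37, 31)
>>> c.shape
(5,)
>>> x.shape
()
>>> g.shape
(37, 37)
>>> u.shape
(5, 31, 37)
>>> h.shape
(37,)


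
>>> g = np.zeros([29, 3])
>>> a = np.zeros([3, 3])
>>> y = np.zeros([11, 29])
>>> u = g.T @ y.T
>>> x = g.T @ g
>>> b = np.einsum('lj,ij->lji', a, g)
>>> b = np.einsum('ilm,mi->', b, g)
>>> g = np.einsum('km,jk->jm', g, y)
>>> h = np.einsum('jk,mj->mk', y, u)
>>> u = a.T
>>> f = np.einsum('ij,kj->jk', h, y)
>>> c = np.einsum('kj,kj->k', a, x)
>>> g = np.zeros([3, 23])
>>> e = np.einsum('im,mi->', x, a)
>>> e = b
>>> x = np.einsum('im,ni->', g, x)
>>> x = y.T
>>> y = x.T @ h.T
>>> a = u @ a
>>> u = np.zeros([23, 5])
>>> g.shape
(3, 23)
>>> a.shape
(3, 3)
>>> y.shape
(11, 3)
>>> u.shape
(23, 5)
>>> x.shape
(29, 11)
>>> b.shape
()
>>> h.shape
(3, 29)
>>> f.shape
(29, 11)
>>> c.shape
(3,)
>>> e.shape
()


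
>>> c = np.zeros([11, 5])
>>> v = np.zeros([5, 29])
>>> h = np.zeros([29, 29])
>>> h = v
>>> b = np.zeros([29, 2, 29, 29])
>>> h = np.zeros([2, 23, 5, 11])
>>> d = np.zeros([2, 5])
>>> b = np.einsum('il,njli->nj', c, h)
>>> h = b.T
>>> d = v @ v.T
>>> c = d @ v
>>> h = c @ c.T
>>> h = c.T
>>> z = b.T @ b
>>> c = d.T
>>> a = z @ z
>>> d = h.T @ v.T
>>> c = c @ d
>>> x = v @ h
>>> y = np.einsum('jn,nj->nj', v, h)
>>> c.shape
(5, 5)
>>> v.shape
(5, 29)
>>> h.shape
(29, 5)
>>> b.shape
(2, 23)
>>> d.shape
(5, 5)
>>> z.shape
(23, 23)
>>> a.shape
(23, 23)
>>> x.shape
(5, 5)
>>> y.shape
(29, 5)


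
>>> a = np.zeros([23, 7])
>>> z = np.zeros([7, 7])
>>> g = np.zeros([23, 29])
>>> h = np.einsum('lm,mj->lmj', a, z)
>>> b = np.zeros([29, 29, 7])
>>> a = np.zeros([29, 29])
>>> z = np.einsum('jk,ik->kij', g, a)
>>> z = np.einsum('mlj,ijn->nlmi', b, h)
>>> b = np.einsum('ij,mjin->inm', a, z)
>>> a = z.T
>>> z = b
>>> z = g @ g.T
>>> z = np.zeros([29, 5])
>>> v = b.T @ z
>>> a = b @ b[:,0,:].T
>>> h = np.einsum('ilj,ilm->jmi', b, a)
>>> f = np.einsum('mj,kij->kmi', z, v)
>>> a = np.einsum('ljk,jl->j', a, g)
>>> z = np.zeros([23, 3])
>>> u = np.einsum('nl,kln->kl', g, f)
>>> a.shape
(23,)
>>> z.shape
(23, 3)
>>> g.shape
(23, 29)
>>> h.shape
(7, 29, 29)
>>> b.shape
(29, 23, 7)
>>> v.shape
(7, 23, 5)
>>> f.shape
(7, 29, 23)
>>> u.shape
(7, 29)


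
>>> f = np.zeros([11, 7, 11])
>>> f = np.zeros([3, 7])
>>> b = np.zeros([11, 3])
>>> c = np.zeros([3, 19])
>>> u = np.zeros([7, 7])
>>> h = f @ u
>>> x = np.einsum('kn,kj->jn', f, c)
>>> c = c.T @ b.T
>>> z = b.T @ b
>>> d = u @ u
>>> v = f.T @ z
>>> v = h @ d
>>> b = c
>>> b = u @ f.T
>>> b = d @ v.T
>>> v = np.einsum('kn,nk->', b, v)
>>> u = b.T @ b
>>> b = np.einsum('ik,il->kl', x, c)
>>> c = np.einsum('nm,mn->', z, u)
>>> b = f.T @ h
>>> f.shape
(3, 7)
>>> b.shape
(7, 7)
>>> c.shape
()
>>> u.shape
(3, 3)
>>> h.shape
(3, 7)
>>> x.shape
(19, 7)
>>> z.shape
(3, 3)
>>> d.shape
(7, 7)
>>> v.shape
()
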